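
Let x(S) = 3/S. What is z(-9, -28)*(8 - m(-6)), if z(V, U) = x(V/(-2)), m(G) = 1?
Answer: 14/3 ≈ 4.6667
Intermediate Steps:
z(V, U) = -6/V (z(V, U) = 3/((V/(-2))) = 3/((V*(-½))) = 3/((-V/2)) = 3*(-2/V) = -6/V)
z(-9, -28)*(8 - m(-6)) = (-6/(-9))*(8 - 1*1) = (-6*(-⅑))*(8 - 1) = (⅔)*7 = 14/3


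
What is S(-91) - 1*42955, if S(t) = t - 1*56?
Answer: -43102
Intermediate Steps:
S(t) = -56 + t (S(t) = t - 56 = -56 + t)
S(-91) - 1*42955 = (-56 - 91) - 1*42955 = -147 - 42955 = -43102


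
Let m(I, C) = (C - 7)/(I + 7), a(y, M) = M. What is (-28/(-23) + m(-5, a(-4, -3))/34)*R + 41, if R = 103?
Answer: 118273/782 ≈ 151.24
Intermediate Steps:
m(I, C) = (-7 + C)/(7 + I)
(-28/(-23) + m(-5, a(-4, -3))/34)*R + 41 = (-28/(-23) + ((-7 - 3)/(7 - 5))/34)*103 + 41 = (-28*(-1/23) + (-10/2)*(1/34))*103 + 41 = (28/23 + ((½)*(-10))*(1/34))*103 + 41 = (28/23 - 5*1/34)*103 + 41 = (28/23 - 5/34)*103 + 41 = (837/782)*103 + 41 = 86211/782 + 41 = 118273/782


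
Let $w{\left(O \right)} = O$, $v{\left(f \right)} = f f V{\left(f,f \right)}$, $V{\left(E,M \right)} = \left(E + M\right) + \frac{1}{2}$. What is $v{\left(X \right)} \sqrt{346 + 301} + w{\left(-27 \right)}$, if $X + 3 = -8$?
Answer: $-27 - \frac{5203 \sqrt{647}}{2} \approx -66199.0$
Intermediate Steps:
$V{\left(E,M \right)} = \frac{1}{2} + E + M$ ($V{\left(E,M \right)} = \left(E + M\right) + \frac{1}{2} = \frac{1}{2} + E + M$)
$X = -11$ ($X = -3 - 8 = -11$)
$v{\left(f \right)} = f^{2} \left(\frac{1}{2} + 2 f\right)$ ($v{\left(f \right)} = f f \left(\frac{1}{2} + f + f\right) = f^{2} \left(\frac{1}{2} + 2 f\right)$)
$v{\left(X \right)} \sqrt{346 + 301} + w{\left(-27 \right)} = \frac{\left(-11\right)^{2} \left(1 + 4 \left(-11\right)\right)}{2} \sqrt{346 + 301} - 27 = \frac{1}{2} \cdot 121 \left(1 - 44\right) \sqrt{647} - 27 = \frac{1}{2} \cdot 121 \left(-43\right) \sqrt{647} - 27 = - \frac{5203 \sqrt{647}}{2} - 27 = -27 - \frac{5203 \sqrt{647}}{2}$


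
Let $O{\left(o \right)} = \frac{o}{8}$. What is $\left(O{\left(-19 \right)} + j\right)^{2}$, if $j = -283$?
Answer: $\frac{5212089}{64} \approx 81439.0$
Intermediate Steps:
$O{\left(o \right)} = \frac{o}{8}$ ($O{\left(o \right)} = o \frac{1}{8} = \frac{o}{8}$)
$\left(O{\left(-19 \right)} + j\right)^{2} = \left(\frac{1}{8} \left(-19\right) - 283\right)^{2} = \left(- \frac{19}{8} - 283\right)^{2} = \left(- \frac{2283}{8}\right)^{2} = \frac{5212089}{64}$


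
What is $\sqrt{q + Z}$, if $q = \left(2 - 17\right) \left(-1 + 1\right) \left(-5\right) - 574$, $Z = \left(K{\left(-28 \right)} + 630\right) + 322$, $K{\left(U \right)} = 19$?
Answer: $\sqrt{397} \approx 19.925$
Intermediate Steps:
$Z = 971$ ($Z = \left(19 + 630\right) + 322 = 649 + 322 = 971$)
$q = -574$ ($q = - 15 \cdot 0 \left(-5\right) - 574 = \left(-15\right) 0 - 574 = 0 - 574 = -574$)
$\sqrt{q + Z} = \sqrt{-574 + 971} = \sqrt{397}$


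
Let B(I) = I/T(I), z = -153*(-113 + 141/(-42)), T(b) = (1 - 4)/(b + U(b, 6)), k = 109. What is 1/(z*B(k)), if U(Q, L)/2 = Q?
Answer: -14/2961184797 ≈ -4.7278e-9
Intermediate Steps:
U(Q, L) = 2*Q
T(b) = -1/b (T(b) = (1 - 4)/(b + 2*b) = -3*1/(3*b) = -1/b)
z = 249237/14 (z = -153*(-113 + 141*(-1/42)) = -153*(-113 - 47/14) = -153*(-1629/14) = 249237/14 ≈ 17803.)
B(I) = -I² (B(I) = I/((-1/I)) = I*(-I) = -I²)
1/(z*B(k)) = 1/((249237/14)*((-1*109²))) = 14/(249237*((-1*11881))) = (14/249237)/(-11881) = (14/249237)*(-1/11881) = -14/2961184797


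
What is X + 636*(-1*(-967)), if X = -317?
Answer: 614695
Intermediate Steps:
X + 636*(-1*(-967)) = -317 + 636*(-1*(-967)) = -317 + 636*967 = -317 + 615012 = 614695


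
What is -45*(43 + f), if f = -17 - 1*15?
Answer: -495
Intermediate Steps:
f = -32 (f = -17 - 15 = -32)
-45*(43 + f) = -45*(43 - 32) = -45*11 = -495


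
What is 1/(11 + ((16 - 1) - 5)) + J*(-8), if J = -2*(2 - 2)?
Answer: 1/21 ≈ 0.047619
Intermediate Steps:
J = 0 (J = -2*0 = 0)
1/(11 + ((16 - 1) - 5)) + J*(-8) = 1/(11 + ((16 - 1) - 5)) + 0*(-8) = 1/(11 + (15 - 5)) + 0 = 1/(11 + 10) + 0 = 1/21 + 0 = 1/21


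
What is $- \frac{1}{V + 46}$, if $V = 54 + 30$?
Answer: $- \frac{1}{130} \approx -0.0076923$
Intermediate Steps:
$V = 84$
$- \frac{1}{V + 46} = - \frac{1}{84 + 46} = - \frac{1}{130}$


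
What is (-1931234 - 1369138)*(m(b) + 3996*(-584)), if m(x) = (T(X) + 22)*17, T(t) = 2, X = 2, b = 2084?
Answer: 7700612771232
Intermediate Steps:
m(x) = 408 (m(x) = (2 + 22)*17 = 24*17 = 408)
(-1931234 - 1369138)*(m(b) + 3996*(-584)) = (-1931234 - 1369138)*(408 + 3996*(-584)) = -3300372*(408 - 2333664) = -3300372*(-2333256) = 7700612771232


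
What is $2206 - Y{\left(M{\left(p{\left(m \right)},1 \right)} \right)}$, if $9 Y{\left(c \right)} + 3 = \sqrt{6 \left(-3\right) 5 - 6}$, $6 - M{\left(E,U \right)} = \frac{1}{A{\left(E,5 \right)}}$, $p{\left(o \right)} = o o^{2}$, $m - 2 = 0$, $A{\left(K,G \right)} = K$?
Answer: $\frac{6619}{3} - \frac{4 i \sqrt{6}}{9} \approx 2206.3 - 1.0887 i$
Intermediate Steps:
$m = 2$ ($m = 2 + 0 = 2$)
$p{\left(o \right)} = o^{3}$
$M{\left(E,U \right)} = 6 - \frac{1}{E}$
$Y{\left(c \right)} = - \frac{1}{3} + \frac{4 i \sqrt{6}}{9}$ ($Y{\left(c \right)} = - \frac{1}{3} + \frac{\sqrt{6 \left(-3\right) 5 - 6}}{9} = - \frac{1}{3} + \frac{\sqrt{\left(-18\right) 5 - 6}}{9} = - \frac{1}{3} + \frac{\sqrt{-90 - 6}}{9} = - \frac{1}{3} + \frac{\sqrt{-96}}{9} = - \frac{1}{3} + \frac{4 i \sqrt{6}}{9}$)
$2206 - Y{\left(M{\left(p{\left(m \right)},1 \right)} \right)} = 2206 - \left(- \frac{1}{3} + \frac{4 i \sqrt{6}}{9}\right) = 2206 + \left(\frac{1}{3} - \frac{4 i \sqrt{6}}{9}\right) = \frac{6619}{3} - \frac{4 i \sqrt{6}}{9}$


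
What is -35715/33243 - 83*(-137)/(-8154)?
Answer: -223075421/90354474 ≈ -2.4689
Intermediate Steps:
-35715/33243 - 83*(-137)/(-8154) = -35715*1/33243 + 11371*(-1/8154) = -11905/11081 - 11371/8154 = -223075421/90354474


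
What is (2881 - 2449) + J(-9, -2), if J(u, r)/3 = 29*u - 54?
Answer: -513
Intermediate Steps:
J(u, r) = -162 + 87*u (J(u, r) = 3*(29*u - 54) = 3*(-54 + 29*u) = -162 + 87*u)
(2881 - 2449) + J(-9, -2) = (2881 - 2449) + (-162 + 87*(-9)) = 432 + (-162 - 783) = 432 - 945 = -513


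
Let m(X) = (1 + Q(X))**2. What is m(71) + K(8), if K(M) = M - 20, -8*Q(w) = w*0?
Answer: -11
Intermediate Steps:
Q(w) = 0 (Q(w) = -w*0/8 = -1/8*0 = 0)
m(X) = 1 (m(X) = (1 + 0)**2 = 1**2 = 1)
K(M) = -20 + M
m(71) + K(8) = 1 + (-20 + 8) = 1 - 12 = -11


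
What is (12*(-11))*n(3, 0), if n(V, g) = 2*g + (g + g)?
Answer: 0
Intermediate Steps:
n(V, g) = 4*g (n(V, g) = 2*g + 2*g = 4*g)
(12*(-11))*n(3, 0) = (12*(-11))*(4*0) = -132*0 = 0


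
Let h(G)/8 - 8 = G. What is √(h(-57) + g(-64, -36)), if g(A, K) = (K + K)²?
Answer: 2*√1198 ≈ 69.224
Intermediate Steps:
g(A, K) = 4*K² (g(A, K) = (2*K)² = 4*K²)
h(G) = 64 + 8*G
√(h(-57) + g(-64, -36)) = √((64 + 8*(-57)) + 4*(-36)²) = √((64 - 456) + 4*1296) = √(-392 + 5184) = √4792 = 2*√1198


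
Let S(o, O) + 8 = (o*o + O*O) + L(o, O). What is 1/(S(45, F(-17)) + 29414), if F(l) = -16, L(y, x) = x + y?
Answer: 1/31716 ≈ 3.1530e-5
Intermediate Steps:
S(o, O) = -8 + O + o + O² + o² (S(o, O) = -8 + ((o*o + O*O) + (O + o)) = -8 + ((o² + O²) + (O + o)) = -8 + ((O² + o²) + (O + o)) = -8 + (O + o + O² + o²) = -8 + O + o + O² + o²)
1/(S(45, F(-17)) + 29414) = 1/((-8 - 16 + 45 + (-16)² + 45²) + 29414) = 1/((-8 - 16 + 45 + 256 + 2025) + 29414) = 1/(2302 + 29414) = 1/31716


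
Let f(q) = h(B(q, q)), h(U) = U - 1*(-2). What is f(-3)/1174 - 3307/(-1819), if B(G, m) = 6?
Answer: 1948485/1067753 ≈ 1.8248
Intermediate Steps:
h(U) = 2 + U (h(U) = U + 2 = 2 + U)
f(q) = 8 (f(q) = 2 + 6 = 8)
f(-3)/1174 - 3307/(-1819) = 8/1174 - 3307/(-1819) = 8*(1/1174) - 3307*(-1/1819) = 4/587 + 3307/1819 = 1948485/1067753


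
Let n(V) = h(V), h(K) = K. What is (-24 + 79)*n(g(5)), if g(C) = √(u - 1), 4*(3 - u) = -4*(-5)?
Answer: 55*I*√3 ≈ 95.263*I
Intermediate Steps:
u = -2 (u = 3 - (-1)*(-5) = 3 - ¼*20 = 3 - 5 = -2)
g(C) = I*√3 (g(C) = √(-2 - 1) = √(-3) = I*√3)
n(V) = V
(-24 + 79)*n(g(5)) = (-24 + 79)*(I*√3) = 55*(I*√3) = 55*I*√3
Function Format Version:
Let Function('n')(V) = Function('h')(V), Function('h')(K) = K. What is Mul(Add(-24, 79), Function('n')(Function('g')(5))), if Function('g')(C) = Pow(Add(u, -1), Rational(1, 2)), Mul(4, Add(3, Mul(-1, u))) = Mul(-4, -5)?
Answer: Mul(55, I, Pow(3, Rational(1, 2))) ≈ Mul(95.263, I)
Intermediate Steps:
u = -2 (u = Add(3, Mul(Rational(-1, 4), Mul(-4, -5))) = Add(3, Mul(Rational(-1, 4), 20)) = Add(3, -5) = -2)
Function('g')(C) = Mul(I, Pow(3, Rational(1, 2))) (Function('g')(C) = Pow(Add(-2, -1), Rational(1, 2)) = Pow(-3, Rational(1, 2)) = Mul(I, Pow(3, Rational(1, 2))))
Function('n')(V) = V
Mul(Add(-24, 79), Function('n')(Function('g')(5))) = Mul(Add(-24, 79), Mul(I, Pow(3, Rational(1, 2)))) = Mul(55, Mul(I, Pow(3, Rational(1, 2)))) = Mul(55, I, Pow(3, Rational(1, 2)))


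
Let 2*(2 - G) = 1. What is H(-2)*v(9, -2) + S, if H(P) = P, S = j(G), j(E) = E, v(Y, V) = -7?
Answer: 31/2 ≈ 15.500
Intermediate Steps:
G = 3/2 (G = 2 - ½*1 = 2 - ½ = 3/2 ≈ 1.5000)
S = 3/2 ≈ 1.5000
H(-2)*v(9, -2) + S = -2*(-7) + 3/2 = 14 + 3/2 = 31/2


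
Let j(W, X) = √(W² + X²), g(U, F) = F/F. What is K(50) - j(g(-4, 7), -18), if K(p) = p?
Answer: 50 - 5*√13 ≈ 31.972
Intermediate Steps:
g(U, F) = 1
K(50) - j(g(-4, 7), -18) = 50 - √(1² + (-18)²) = 50 - √(1 + 324) = 50 - √325 = 50 - 5*√13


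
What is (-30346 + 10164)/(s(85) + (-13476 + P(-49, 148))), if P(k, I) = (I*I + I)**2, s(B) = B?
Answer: -20182/486277313 ≈ -4.1503e-5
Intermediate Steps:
P(k, I) = (I + I**2)**2 (P(k, I) = (I**2 + I)**2 = (I + I**2)**2)
(-30346 + 10164)/(s(85) + (-13476 + P(-49, 148))) = (-30346 + 10164)/(85 + (-13476 + 148**2*(1 + 148)**2)) = -20182/(85 + (-13476 + 21904*149**2)) = -20182/(85 + (-13476 + 21904*22201)) = -20182/(85 + (-13476 + 486290704)) = -20182/(85 + 486277228) = -20182/486277313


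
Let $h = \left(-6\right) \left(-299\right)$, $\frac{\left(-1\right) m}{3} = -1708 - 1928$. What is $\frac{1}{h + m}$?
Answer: $\frac{1}{12702} \approx 7.8728 \cdot 10^{-5}$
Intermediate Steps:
$m = 10908$ ($m = - 3 \left(-1708 - 1928\right) = \left(-3\right) \left(-3636\right) = 10908$)
$h = 1794$
$\frac{1}{h + m} = \frac{1}{1794 + 10908} = \frac{1}{12702}$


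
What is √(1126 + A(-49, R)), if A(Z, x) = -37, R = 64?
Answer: 33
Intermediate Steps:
√(1126 + A(-49, R)) = √(1126 - 37) = √1089 = 33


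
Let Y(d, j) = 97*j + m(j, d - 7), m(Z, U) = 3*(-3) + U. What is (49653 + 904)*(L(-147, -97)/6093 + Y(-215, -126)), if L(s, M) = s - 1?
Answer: -3836076936289/6093 ≈ -6.2959e+8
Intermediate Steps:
m(Z, U) = -9 + U
L(s, M) = -1 + s
Y(d, j) = -16 + d + 97*j (Y(d, j) = 97*j + (-9 + (d - 7)) = 97*j + (-9 + (-7 + d)) = 97*j + (-16 + d) = -16 + d + 97*j)
(49653 + 904)*(L(-147, -97)/6093 + Y(-215, -126)) = (49653 + 904)*((-1 - 147)/6093 + (-16 - 215 + 97*(-126))) = 50557*(-148*1/6093 + (-16 - 215 - 12222)) = 50557*(-148/6093 - 12453) = 50557*(-75876277/6093) = -3836076936289/6093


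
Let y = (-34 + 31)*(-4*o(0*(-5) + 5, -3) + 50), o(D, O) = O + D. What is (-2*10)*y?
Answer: 2520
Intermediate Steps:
o(D, O) = D + O
y = -126 (y = (-34 + 31)*(-4*((0*(-5) + 5) - 3) + 50) = -3*(-4*((0 + 5) - 3) + 50) = -3*(-4*(5 - 3) + 50) = -3*(-4*2 + 50) = -3*(-8 + 50) = -3*42 = -126)
(-2*10)*y = -2*10*(-126) = -20*(-126) = 2520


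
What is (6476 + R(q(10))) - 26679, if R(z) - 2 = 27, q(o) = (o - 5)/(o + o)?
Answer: -20174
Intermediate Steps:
q(o) = (-5 + o)/(2*o) (q(o) = (-5 + o)/((2*o)) = (-5 + o)*(1/(2*o)) = (-5 + o)/(2*o))
R(z) = 29 (R(z) = 2 + 27 = 29)
(6476 + R(q(10))) - 26679 = (6476 + 29) - 26679 = 6505 - 26679 = -20174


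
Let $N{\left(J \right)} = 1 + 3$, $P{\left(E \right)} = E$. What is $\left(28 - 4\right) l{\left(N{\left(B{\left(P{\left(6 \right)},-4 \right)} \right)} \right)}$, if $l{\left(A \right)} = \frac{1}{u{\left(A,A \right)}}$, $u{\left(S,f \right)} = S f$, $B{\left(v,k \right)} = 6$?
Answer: $\frac{3}{2} \approx 1.5$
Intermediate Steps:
$N{\left(J \right)} = 4$
$l{\left(A \right)} = \frac{1}{A^{2}}$ ($l{\left(A \right)} = \frac{1}{A A} = \frac{1}{A^{2}}$)
$\left(28 - 4\right) l{\left(N{\left(B{\left(P{\left(6 \right)},-4 \right)} \right)} \right)} = \frac{28 - 4}{16} = \left(28 - 4\right) \frac{1}{16} = 24 \cdot \frac{1}{16} = \frac{3}{2}$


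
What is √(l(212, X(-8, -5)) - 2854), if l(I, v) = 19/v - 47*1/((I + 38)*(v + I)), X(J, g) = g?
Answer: I*√34014975310/3450 ≈ 53.458*I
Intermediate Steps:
l(I, v) = 19/v - 47/((38 + I)*(I + v)) (l(I, v) = 19/v - 47*1/((38 + I)*(I + v)) = 19/v - 47/((38 + I)*(I + v)))
√(l(212, X(-8, -5)) - 2854) = √((19*212² + 675*(-5) + 722*212 + 19*212*(-5))/((-5)*(212² + 38*212 + 38*(-5) + 212*(-5))) - 2854) = √(-(19*44944 - 3375 + 153064 - 20140)/(5*(44944 + 8056 - 190 - 1060)) - 2854) = √(-⅕*(853936 - 3375 + 153064 - 20140)/51750 - 2854) = √(-⅕*1/51750*983485 - 2854) = √(-196697/51750 - 2854) = √(-147891197/51750) = I*√34014975310/3450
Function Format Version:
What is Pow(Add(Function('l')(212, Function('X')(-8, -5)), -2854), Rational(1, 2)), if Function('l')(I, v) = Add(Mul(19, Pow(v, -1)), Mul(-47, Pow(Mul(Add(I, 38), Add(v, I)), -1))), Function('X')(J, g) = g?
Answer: Mul(Rational(1, 3450), I, Pow(34014975310, Rational(1, 2))) ≈ Mul(53.458, I)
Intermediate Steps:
Function('l')(I, v) = Add(Mul(19, Pow(v, -1)), Mul(-47, Pow(Add(38, I), -1), Pow(Add(I, v), -1))) (Function('l')(I, v) = Add(Mul(19, Pow(v, -1)), Mul(-47, Pow(Mul(Add(38, I), Add(I, v)), -1))) = Add(Mul(19, Pow(v, -1)), Mul(-47, Mul(Pow(Add(38, I), -1), Pow(Add(I, v), -1)))) = Add(Mul(19, Pow(v, -1)), Mul(-47, Pow(Add(38, I), -1), Pow(Add(I, v), -1))))
Pow(Add(Function('l')(212, Function('X')(-8, -5)), -2854), Rational(1, 2)) = Pow(Add(Mul(Pow(-5, -1), Pow(Add(Pow(212, 2), Mul(38, 212), Mul(38, -5), Mul(212, -5)), -1), Add(Mul(19, Pow(212, 2)), Mul(675, -5), Mul(722, 212), Mul(19, 212, -5))), -2854), Rational(1, 2)) = Pow(Add(Mul(Rational(-1, 5), Pow(Add(44944, 8056, -190, -1060), -1), Add(Mul(19, 44944), -3375, 153064, -20140)), -2854), Rational(1, 2)) = Pow(Add(Mul(Rational(-1, 5), Pow(51750, -1), Add(853936, -3375, 153064, -20140)), -2854), Rational(1, 2)) = Pow(Add(Mul(Rational(-1, 5), Rational(1, 51750), 983485), -2854), Rational(1, 2)) = Pow(Add(Rational(-196697, 51750), -2854), Rational(1, 2)) = Pow(Rational(-147891197, 51750), Rational(1, 2)) = Mul(Rational(1, 3450), I, Pow(34014975310, Rational(1, 2)))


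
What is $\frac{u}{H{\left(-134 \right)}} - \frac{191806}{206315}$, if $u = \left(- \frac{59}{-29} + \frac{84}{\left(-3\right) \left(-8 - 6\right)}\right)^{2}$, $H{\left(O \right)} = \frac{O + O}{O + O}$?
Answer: $\frac{2662937189}{173510915} \approx 15.347$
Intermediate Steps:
$H{\left(O \right)} = 1$ ($H{\left(O \right)} = \frac{2 O}{2 O} = 2 O \frac{1}{2 O} = 1$)
$u = \frac{13689}{841}$ ($u = \left(\left(-59\right) \left(- \frac{1}{29}\right) + \frac{84}{\left(-3\right) \left(-14\right)}\right)^{2} = \left(\frac{59}{29} + \frac{84}{42}\right)^{2} = \left(\frac{59}{29} + 84 \cdot \frac{1}{42}\right)^{2} = \left(\frac{59}{29} + 2\right)^{2} = \left(\frac{117}{29}\right)^{2} = \frac{13689}{841} \approx 16.277$)
$\frac{u}{H{\left(-134 \right)}} - \frac{191806}{206315} = \frac{13689}{841 \cdot 1} - \frac{191806}{206315} = \frac{13689}{841} \cdot 1 - \frac{191806}{206315} = \frac{13689}{841} - \frac{191806}{206315} = \frac{2662937189}{173510915}$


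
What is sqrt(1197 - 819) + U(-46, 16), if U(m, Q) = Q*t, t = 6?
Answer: 96 + 3*sqrt(42) ≈ 115.44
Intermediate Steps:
U(m, Q) = 6*Q (U(m, Q) = Q*6 = 6*Q)
sqrt(1197 - 819) + U(-46, 16) = sqrt(1197 - 819) + 6*16 = sqrt(378) + 96 = 3*sqrt(42) + 96 = 96 + 3*sqrt(42)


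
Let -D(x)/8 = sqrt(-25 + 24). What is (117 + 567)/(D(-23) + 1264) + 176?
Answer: 4407349/24965 + 171*I/49930 ≈ 176.54 + 0.0034248*I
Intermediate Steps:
D(x) = -8*I (D(x) = -8*sqrt(-25 + 24) = -8*I)
(117 + 567)/(D(-23) + 1264) + 176 = (117 + 567)/(-8*I + 1264) + 176 = 684/(1264 - 8*I) + 176 = 684*((1264 + 8*I)/1597760) + 176 = 171*(1264 + 8*I)/399440 + 176 = 176 + 171*(1264 + 8*I)/399440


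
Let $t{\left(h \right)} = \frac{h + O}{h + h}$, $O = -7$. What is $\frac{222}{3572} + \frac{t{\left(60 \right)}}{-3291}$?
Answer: $\frac{21870731}{352663560} \approx 0.062016$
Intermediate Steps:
$t{\left(h \right)} = \frac{-7 + h}{2 h}$ ($t{\left(h \right)} = \frac{h - 7}{h + h} = \frac{-7 + h}{2 h}$)
$\frac{222}{3572} + \frac{t{\left(60 \right)}}{-3291} = \frac{222}{3572} + \frac{\frac{1}{2} \cdot \frac{1}{60} \left(-7 + 60\right)}{-3291} = 222 \cdot \frac{1}{3572} + \frac{1}{2} \cdot \frac{1}{60} \cdot 53 \left(- \frac{1}{3291}\right) = \frac{111}{1786} + \frac{53}{120} \left(- \frac{1}{3291}\right) = \frac{111}{1786} - \frac{53}{394920} = \frac{21870731}{352663560}$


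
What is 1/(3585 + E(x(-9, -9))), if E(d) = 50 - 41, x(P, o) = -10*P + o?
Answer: 1/3594 ≈ 0.00027824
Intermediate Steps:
x(P, o) = o - 10*P
E(d) = 9
1/(3585 + E(x(-9, -9))) = 1/(3585 + 9) = 1/3594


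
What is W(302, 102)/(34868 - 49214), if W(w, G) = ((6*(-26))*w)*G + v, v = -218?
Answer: 2402821/7173 ≈ 334.98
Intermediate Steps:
W(w, G) = -218 - 156*G*w (W(w, G) = ((6*(-26))*w)*G - 218 = (-156*w)*G - 218 = -156*G*w - 218 = -218 - 156*G*w)
W(302, 102)/(34868 - 49214) = (-218 - 156*102*302)/(34868 - 49214) = (-218 - 4805424)/(-14346) = -4805642*(-1/14346) = 2402821/7173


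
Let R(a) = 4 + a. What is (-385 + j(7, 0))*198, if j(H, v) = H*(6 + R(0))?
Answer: -62370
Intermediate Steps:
j(H, v) = 10*H (j(H, v) = H*(6 + (4 + 0)) = H*(6 + 4) = H*10 = 10*H)
(-385 + j(7, 0))*198 = (-385 + 10*7)*198 = (-385 + 70)*198 = -315*198 = -62370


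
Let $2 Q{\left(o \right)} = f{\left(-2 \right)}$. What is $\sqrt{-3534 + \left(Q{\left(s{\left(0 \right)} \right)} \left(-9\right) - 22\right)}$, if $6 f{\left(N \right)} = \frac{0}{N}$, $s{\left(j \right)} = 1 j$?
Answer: $2 i \sqrt{889} \approx 59.632 i$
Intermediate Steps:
$s{\left(j \right)} = j$
$f{\left(N \right)} = 0$ ($f{\left(N \right)} = \frac{0 \frac{1}{N}}{6} = \frac{1}{6} \cdot 0 = 0$)
$Q{\left(o \right)} = 0$ ($Q{\left(o \right)} = \frac{1}{2} \cdot 0 = 0$)
$\sqrt{-3534 + \left(Q{\left(s{\left(0 \right)} \right)} \left(-9\right) - 22\right)} = \sqrt{-3534 + \left(0 \left(-9\right) - 22\right)} = \sqrt{-3534 + \left(0 - 22\right)} = \sqrt{-3534 - 22} = \sqrt{-3556} = 2 i \sqrt{889}$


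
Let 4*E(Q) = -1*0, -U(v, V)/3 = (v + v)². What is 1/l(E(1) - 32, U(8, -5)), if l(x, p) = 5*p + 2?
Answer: -1/3838 ≈ -0.00026055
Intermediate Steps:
U(v, V) = -12*v² (U(v, V) = -3*(v + v)² = -3*4*v² = -12*v²)
E(Q) = 0 (E(Q) = (-1*0)/4 = (¼)*0 = 0)
l(x, p) = 2 + 5*p
1/l(E(1) - 32, U(8, -5)) = 1/(2 + 5*(-12*8²)) = 1/(2 + 5*(-12*64)) = 1/(2 + 5*(-768)) = 1/(2 - 3840) = 1/(-3838) = -1/3838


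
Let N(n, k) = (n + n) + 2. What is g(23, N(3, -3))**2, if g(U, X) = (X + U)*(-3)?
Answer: 8649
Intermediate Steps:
N(n, k) = 2 + 2*n (N(n, k) = 2*n + 2 = 2 + 2*n)
g(U, X) = -3*U - 3*X (g(U, X) = (U + X)*(-3) = -3*U - 3*X)
g(23, N(3, -3))**2 = (-3*23 - 3*(2 + 2*3))**2 = (-69 - 3*(2 + 6))**2 = (-69 - 3*8)**2 = (-69 - 24)**2 = (-93)**2 = 8649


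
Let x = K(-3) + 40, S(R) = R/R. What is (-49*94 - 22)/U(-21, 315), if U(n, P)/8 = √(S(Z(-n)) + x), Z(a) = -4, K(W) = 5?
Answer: -1157*√46/92 ≈ -85.295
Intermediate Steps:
S(R) = 1
x = 45 (x = 5 + 40 = 45)
U(n, P) = 8*√46 (U(n, P) = 8*√(1 + 45) = 8*√46)
(-49*94 - 22)/U(-21, 315) = (-49*94 - 22)/((8*√46)) = (-4606 - 22)*(√46/368) = -1157*√46/92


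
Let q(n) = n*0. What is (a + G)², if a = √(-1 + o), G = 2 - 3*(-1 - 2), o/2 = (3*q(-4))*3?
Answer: (11 + I)² ≈ 120.0 + 22.0*I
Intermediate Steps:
q(n) = 0
o = 0 (o = 2*((3*0)*3) = 2*(0*3) = 2*0 = 0)
G = 11 (G = 2 - 3*(-3) = 2 + 9 = 11)
a = I (a = √(-1 + 0) = √(-1) = I ≈ 1.0*I)
(a + G)² = (I + 11)² = (11 + I)²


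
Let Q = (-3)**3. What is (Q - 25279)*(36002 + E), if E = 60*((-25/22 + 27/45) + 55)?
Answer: -10931382208/11 ≈ -9.9376e+8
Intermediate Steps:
E = 35946/11 (E = 60*((-25*1/22 + 27*(1/45)) + 55) = 60*((-25/22 + 3/5) + 55) = 60*(-59/110 + 55) = 60*(5991/110) = 35946/11 ≈ 3267.8)
Q = -27
(Q - 25279)*(36002 + E) = (-27 - 25279)*(36002 + 35946/11) = -25306*431968/11 = -10931382208/11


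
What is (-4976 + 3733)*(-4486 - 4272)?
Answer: 10886194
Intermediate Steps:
(-4976 + 3733)*(-4486 - 4272) = -1243*(-8758) = 10886194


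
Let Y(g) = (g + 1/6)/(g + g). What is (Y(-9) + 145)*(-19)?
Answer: -298547/108 ≈ -2764.3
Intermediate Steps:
Y(g) = (⅙ + g)/(2*g) (Y(g) = (g + ⅙)/((2*g)) = (⅙ + g)*(1/(2*g)) = (⅙ + g)/(2*g))
(Y(-9) + 145)*(-19) = ((1/12)*(1 + 6*(-9))/(-9) + 145)*(-19) = ((1/12)*(-⅑)*(1 - 54) + 145)*(-19) = ((1/12)*(-⅑)*(-53) + 145)*(-19) = (53/108 + 145)*(-19) = (15713/108)*(-19) = -298547/108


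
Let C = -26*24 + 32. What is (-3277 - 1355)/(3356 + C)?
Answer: -1158/691 ≈ -1.6758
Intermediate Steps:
C = -592 (C = -624 + 32 = -592)
(-3277 - 1355)/(3356 + C) = (-3277 - 1355)/(3356 - 592) = -4632/2764 = -4632*1/2764 = -1158/691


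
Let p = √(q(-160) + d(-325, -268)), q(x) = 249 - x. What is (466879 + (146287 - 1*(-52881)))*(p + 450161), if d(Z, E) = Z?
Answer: 299828383567 + 1332094*√21 ≈ 2.9983e+11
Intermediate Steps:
p = 2*√21 (p = √((249 - 1*(-160)) - 325) = √((249 + 160) - 325) = √(409 - 325) = √84 = 2*√21 ≈ 9.1651)
(466879 + (146287 - 1*(-52881)))*(p + 450161) = (466879 + (146287 - 1*(-52881)))*(2*√21 + 450161) = (466879 + (146287 + 52881))*(450161 + 2*√21) = (466879 + 199168)*(450161 + 2*√21) = 666047*(450161 + 2*√21) = 299828383567 + 1332094*√21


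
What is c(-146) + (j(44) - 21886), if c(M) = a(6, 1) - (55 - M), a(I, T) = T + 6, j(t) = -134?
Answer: -22214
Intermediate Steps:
a(I, T) = 6 + T
c(M) = -48 + M (c(M) = (6 + 1) - (55 - M) = 7 + (-55 + M) = -48 + M)
c(-146) + (j(44) - 21886) = (-48 - 146) + (-134 - 21886) = -194 - 22020 = -22214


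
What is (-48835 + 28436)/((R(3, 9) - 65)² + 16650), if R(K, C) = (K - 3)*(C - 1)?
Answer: -20399/20875 ≈ -0.97720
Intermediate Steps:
R(K, C) = (-1 + C)*(-3 + K) (R(K, C) = (-3 + K)*(-1 + C) = (-1 + C)*(-3 + K))
(-48835 + 28436)/((R(3, 9) - 65)² + 16650) = (-48835 + 28436)/(((3 - 1*3 - 3*9 + 9*3) - 65)² + 16650) = -20399/(((3 - 3 - 27 + 27) - 65)² + 16650) = -20399/((0 - 65)² + 16650) = -20399/((-65)² + 16650) = -20399/(4225 + 16650) = -20399/20875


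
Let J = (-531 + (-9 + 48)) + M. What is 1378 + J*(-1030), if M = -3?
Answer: 511228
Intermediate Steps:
J = -495 (J = (-531 + (-9 + 48)) - 3 = (-531 + 39) - 3 = -492 - 3 = -495)
1378 + J*(-1030) = 1378 - 495*(-1030) = 1378 + 509850 = 511228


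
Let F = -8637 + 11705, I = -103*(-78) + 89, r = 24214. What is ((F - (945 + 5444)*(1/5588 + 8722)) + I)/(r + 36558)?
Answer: -311327977585/339593936 ≈ -916.77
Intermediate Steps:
I = 8123 (I = 8034 + 89 = 8123)
F = 3068
((F - (945 + 5444)*(1/5588 + 8722)) + I)/(r + 36558) = ((3068 - (945 + 5444)*(1/5588 + 8722)) + 8123)/(24214 + 36558) = ((3068 - 6389*(1/5588 + 8722)) + 8123)/60772 = ((3068 - 6389*48738537/5588) + 8123)*(1/60772) = ((3068 - 1*311390512893/5588) + 8123)*(1/60772) = ((3068 - 311390512893/5588) + 8123)*(1/60772) = (-311373368909/5588 + 8123)*(1/60772) = -311327977585/5588*1/60772 = -311327977585/339593936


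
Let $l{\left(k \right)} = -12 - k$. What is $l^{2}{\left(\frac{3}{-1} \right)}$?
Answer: $81$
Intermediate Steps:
$l^{2}{\left(\frac{3}{-1} \right)} = \left(-12 - \frac{3}{-1}\right)^{2} = \left(-12 - 3 \left(-1\right)\right)^{2} = \left(-12 - -3\right)^{2} = \left(-12 + 3\right)^{2} = \left(-9\right)^{2} = 81$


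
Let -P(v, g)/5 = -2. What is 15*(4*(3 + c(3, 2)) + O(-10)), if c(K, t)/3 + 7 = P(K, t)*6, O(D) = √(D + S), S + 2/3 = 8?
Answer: 9720 + 10*I*√6 ≈ 9720.0 + 24.495*I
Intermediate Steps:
S = 22/3 (S = -⅔ + 8 = 22/3 ≈ 7.3333)
P(v, g) = 10 (P(v, g) = -5*(-2) = 10)
O(D) = √(22/3 + D) (O(D) = √(D + 22/3) = √(22/3 + D))
c(K, t) = 159 (c(K, t) = -21 + 3*(10*6) = -21 + 3*60 = -21 + 180 = 159)
15*(4*(3 + c(3, 2)) + O(-10)) = 15*(4*(3 + 159) + √(66 + 9*(-10))/3) = 15*(4*162 + √(66 - 90)/3) = 15*(648 + √(-24)/3) = 15*(648 + (2*I*√6)/3) = 15*(648 + 2*I*√6/3) = 9720 + 10*I*√6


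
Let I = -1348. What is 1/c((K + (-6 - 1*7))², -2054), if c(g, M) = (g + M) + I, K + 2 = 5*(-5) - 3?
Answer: -1/1553 ≈ -0.00064391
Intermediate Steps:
K = -30 (K = -2 + (5*(-5) - 3) = -2 + (-25 - 3) = -2 - 28 = -30)
c(g, M) = -1348 + M + g (c(g, M) = (g + M) - 1348 = (M + g) - 1348 = -1348 + M + g)
1/c((K + (-6 - 1*7))², -2054) = 1/(-1348 - 2054 + (-30 + (-6 - 1*7))²) = 1/(-1348 - 2054 + (-30 + (-6 - 7))²) = 1/(-1348 - 2054 + (-30 - 13)²) = 1/(-1348 - 2054 + (-43)²) = 1/(-1348 - 2054 + 1849) = 1/(-1553) = -1/1553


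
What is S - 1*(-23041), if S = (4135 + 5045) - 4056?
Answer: 28165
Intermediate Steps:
S = 5124 (S = 9180 - 4056 = 5124)
S - 1*(-23041) = 5124 - 1*(-23041) = 5124 + 23041 = 28165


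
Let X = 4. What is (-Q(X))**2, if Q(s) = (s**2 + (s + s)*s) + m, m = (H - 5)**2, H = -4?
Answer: 16641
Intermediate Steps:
m = 81 (m = (-4 - 5)**2 = (-9)**2 = 81)
Q(s) = 81 + 3*s**2 (Q(s) = (s**2 + (s + s)*s) + 81 = (s**2 + (2*s)*s) + 81 = (s**2 + 2*s**2) + 81 = 3*s**2 + 81 = 81 + 3*s**2)
(-Q(X))**2 = (-(81 + 3*4**2))**2 = (-(81 + 3*16))**2 = (-(81 + 48))**2 = (-1*129)**2 = (-129)**2 = 16641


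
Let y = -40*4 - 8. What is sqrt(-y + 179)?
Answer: sqrt(347) ≈ 18.628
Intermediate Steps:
y = -168 (y = -8*20 - 8 = -160 - 8 = -168)
sqrt(-y + 179) = sqrt(-1*(-168) + 179) = sqrt(168 + 179) = sqrt(347)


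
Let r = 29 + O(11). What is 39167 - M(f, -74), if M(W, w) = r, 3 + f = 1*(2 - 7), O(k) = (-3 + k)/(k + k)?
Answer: 430514/11 ≈ 39138.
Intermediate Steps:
O(k) = (-3 + k)/(2*k) (O(k) = (-3 + k)/((2*k)) = (-3 + k)*(1/(2*k)) = (-3 + k)/(2*k))
r = 323/11 (r = 29 + (1/2)*(-3 + 11)/11 = 29 + (1/2)*(1/11)*8 = 29 + 4/11 = 323/11 ≈ 29.364)
f = -8 (f = -3 + 1*(2 - 7) = -3 + 1*(-5) = -3 - 5 = -8)
M(W, w) = 323/11
39167 - M(f, -74) = 39167 - 1*323/11 = 39167 - 323/11 = 430514/11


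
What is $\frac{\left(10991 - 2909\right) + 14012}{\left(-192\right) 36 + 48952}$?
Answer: $\frac{11047}{21020} \approx 0.52555$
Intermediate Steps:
$\frac{\left(10991 - 2909\right) + 14012}{\left(-192\right) 36 + 48952} = \frac{\left(10991 - 2909\right) + 14012}{-6912 + 48952} = \frac{8082 + 14012}{42040} = 22094 \cdot \frac{1}{42040} = \frac{11047}{21020}$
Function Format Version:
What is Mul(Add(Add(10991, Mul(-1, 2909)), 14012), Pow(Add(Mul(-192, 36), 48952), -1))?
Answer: Rational(11047, 21020) ≈ 0.52555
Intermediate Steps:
Mul(Add(Add(10991, Mul(-1, 2909)), 14012), Pow(Add(Mul(-192, 36), 48952), -1)) = Mul(Add(Add(10991, -2909), 14012), Pow(Add(-6912, 48952), -1)) = Mul(Add(8082, 14012), Pow(42040, -1)) = Mul(22094, Rational(1, 42040)) = Rational(11047, 21020)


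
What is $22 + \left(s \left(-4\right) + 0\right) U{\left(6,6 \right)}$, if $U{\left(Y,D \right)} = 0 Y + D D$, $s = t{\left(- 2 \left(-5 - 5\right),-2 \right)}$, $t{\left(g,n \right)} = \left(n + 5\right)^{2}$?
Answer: $-1274$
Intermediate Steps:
$t{\left(g,n \right)} = \left(5 + n\right)^{2}$
$s = 9$ ($s = \left(5 - 2\right)^{2} = 3^{2} = 9$)
$U{\left(Y,D \right)} = D^{2}$ ($U{\left(Y,D \right)} = 0 + D^{2} = D^{2}$)
$22 + \left(s \left(-4\right) + 0\right) U{\left(6,6 \right)} = 22 + \left(9 \left(-4\right) + 0\right) 6^{2} = 22 + \left(-36 + 0\right) 36 = 22 - 1296 = -1274$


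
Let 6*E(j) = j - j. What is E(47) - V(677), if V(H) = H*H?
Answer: -458329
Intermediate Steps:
V(H) = H²
E(j) = 0 (E(j) = (j - j)/6 = (⅙)*0 = 0)
E(47) - V(677) = 0 - 1*677² = 0 - 1*458329 = 0 - 458329 = -458329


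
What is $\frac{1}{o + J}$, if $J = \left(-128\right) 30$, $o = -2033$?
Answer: $- \frac{1}{5873} \approx -0.00017027$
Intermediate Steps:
$J = -3840$
$\frac{1}{o + J} = \frac{1}{-2033 - 3840} = \frac{1}{-5873} = - \frac{1}{5873}$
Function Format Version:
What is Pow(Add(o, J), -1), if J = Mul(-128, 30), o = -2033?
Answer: Rational(-1, 5873) ≈ -0.00017027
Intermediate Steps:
J = -3840
Pow(Add(o, J), -1) = Pow(Add(-2033, -3840), -1) = Pow(-5873, -1) = Rational(-1, 5873)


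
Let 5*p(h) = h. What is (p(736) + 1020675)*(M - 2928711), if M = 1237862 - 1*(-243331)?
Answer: -7388292546498/5 ≈ -1.4777e+12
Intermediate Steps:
p(h) = h/5
M = 1481193 (M = 1237862 + 243331 = 1481193)
(p(736) + 1020675)*(M - 2928711) = ((⅕)*736 + 1020675)*(1481193 - 2928711) = (736/5 + 1020675)*(-1447518) = (5104111/5)*(-1447518) = -7388292546498/5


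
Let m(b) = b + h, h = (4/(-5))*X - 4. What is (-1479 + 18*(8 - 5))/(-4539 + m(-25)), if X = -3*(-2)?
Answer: 7125/22864 ≈ 0.31163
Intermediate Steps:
X = 6
h = -44/5 (h = (4/(-5))*6 - 4 = (4*(-⅕))*6 - 4 = -⅘*6 - 4 = -24/5 - 4 = -44/5 ≈ -8.8000)
m(b) = -44/5 + b (m(b) = b - 44/5 = -44/5 + b)
(-1479 + 18*(8 - 5))/(-4539 + m(-25)) = (-1479 + 18*(8 - 5))/(-4539 + (-44/5 - 25)) = (-1479 + 18*3)/(-4539 - 169/5) = (-1479 + 54)/(-22864/5) = -1425*(-5/22864) = 7125/22864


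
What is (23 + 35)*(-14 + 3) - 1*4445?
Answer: -5083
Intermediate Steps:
(23 + 35)*(-14 + 3) - 1*4445 = 58*(-11) - 4445 = -638 - 4445 = -5083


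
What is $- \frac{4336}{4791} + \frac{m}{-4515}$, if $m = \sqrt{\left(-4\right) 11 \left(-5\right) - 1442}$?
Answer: $- \frac{4336}{4791} - \frac{i \sqrt{1222}}{4515} \approx -0.90503 - 0.0077424 i$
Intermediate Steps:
$m = i \sqrt{1222}$ ($m = \sqrt{\left(-44\right) \left(-5\right) - 1442} = \sqrt{220 - 1442} = \sqrt{-1222} = i \sqrt{1222} \approx 34.957 i$)
$- \frac{4336}{4791} + \frac{m}{-4515} = - \frac{4336}{4791} + \frac{i \sqrt{1222}}{-4515} = \left(-4336\right) \frac{1}{4791} + i \sqrt{1222} \left(- \frac{1}{4515}\right) = - \frac{4336}{4791} - \frac{i \sqrt{1222}}{4515}$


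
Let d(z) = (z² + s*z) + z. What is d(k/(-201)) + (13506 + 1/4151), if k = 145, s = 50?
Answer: 2258934955337/167704551 ≈ 13470.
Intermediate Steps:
d(z) = z² + 51*z (d(z) = (z² + 50*z) + z = z² + 51*z)
d(k/(-201)) + (13506 + 1/4151) = (145/(-201))*(51 + 145/(-201)) + (13506 + 1/4151) = (145*(-1/201))*(51 + 145*(-1/201)) + (13506 + 1/4151) = -145*(51 - 145/201)/201 + 56063407/4151 = -145/201*10106/201 + 56063407/4151 = -1465370/40401 + 56063407/4151 = 2258934955337/167704551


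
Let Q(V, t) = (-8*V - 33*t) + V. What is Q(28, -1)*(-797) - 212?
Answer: 129699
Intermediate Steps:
Q(V, t) = -33*t - 7*V (Q(V, t) = (-33*t - 8*V) + V = -33*t - 7*V)
Q(28, -1)*(-797) - 212 = (-33*(-1) - 7*28)*(-797) - 212 = (33 - 196)*(-797) - 212 = -163*(-797) - 212 = 129911 - 212 = 129699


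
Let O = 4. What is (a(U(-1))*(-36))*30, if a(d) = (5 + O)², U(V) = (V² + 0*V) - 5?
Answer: -87480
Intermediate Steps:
U(V) = -5 + V² (U(V) = (V² + 0) - 5 = V² - 5 = -5 + V²)
a(d) = 81 (a(d) = (5 + 4)² = 9² = 81)
(a(U(-1))*(-36))*30 = (81*(-36))*30 = -2916*30 = -87480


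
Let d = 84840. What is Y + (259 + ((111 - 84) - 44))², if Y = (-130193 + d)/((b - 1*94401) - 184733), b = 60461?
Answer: 1829487275/31239 ≈ 58564.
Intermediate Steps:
Y = 6479/31239 (Y = (-130193 + 84840)/((60461 - 1*94401) - 184733) = -45353/((60461 - 94401) - 184733) = -45353/(-33940 - 184733) = -45353/(-218673) = -45353*(-1/218673) = 6479/31239 ≈ 0.20740)
Y + (259 + ((111 - 84) - 44))² = 6479/31239 + (259 + ((111 - 84) - 44))² = 6479/31239 + (259 + (27 - 44))² = 6479/31239 + (259 - 17)² = 6479/31239 + 242² = 6479/31239 + 58564 = 1829487275/31239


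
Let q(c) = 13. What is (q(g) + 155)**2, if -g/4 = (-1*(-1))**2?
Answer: 28224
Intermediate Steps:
g = -4 (g = -4*(-1*(-1))**2 = -4*1**2 = -4*1 = -4)
(q(g) + 155)**2 = (13 + 155)**2 = 168**2 = 28224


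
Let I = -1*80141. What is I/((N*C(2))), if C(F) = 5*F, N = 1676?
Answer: -80141/16760 ≈ -4.7817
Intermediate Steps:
I = -80141
I/((N*C(2))) = -80141/(1676*(5*2)) = -80141/(1676*10) = -80141/16760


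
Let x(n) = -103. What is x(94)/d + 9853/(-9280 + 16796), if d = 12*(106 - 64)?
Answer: 1047941/947016 ≈ 1.1066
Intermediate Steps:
d = 504 (d = 12*42 = 504)
x(94)/d + 9853/(-9280 + 16796) = -103/504 + 9853/(-9280 + 16796) = -103*1/504 + 9853/7516 = -103/504 + 9853*(1/7516) = -103/504 + 9853/7516 = 1047941/947016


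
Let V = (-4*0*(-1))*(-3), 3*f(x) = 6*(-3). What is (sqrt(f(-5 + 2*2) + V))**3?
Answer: -6*I*sqrt(6) ≈ -14.697*I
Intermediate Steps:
f(x) = -6 (f(x) = (6*(-3))/3 = (1/3)*(-18) = -6)
V = 0 (V = (0*(-1))*(-3) = 0*(-3) = 0)
(sqrt(f(-5 + 2*2) + V))**3 = (sqrt(-6 + 0))**3 = (sqrt(-6))**3 = (I*sqrt(6))**3 = -6*I*sqrt(6)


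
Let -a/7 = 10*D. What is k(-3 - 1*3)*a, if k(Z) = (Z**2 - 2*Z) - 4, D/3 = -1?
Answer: 9240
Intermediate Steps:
D = -3 (D = 3*(-1) = -3)
a = 210 (a = -70*(-3) = -7*(-30) = 210)
k(Z) = -4 + Z**2 - 2*Z
k(-3 - 1*3)*a = (-4 + (-3 - 1*3)**2 - 2*(-3 - 1*3))*210 = (-4 + (-3 - 3)**2 - 2*(-3 - 3))*210 = (-4 + (-6)**2 - 2*(-6))*210 = (-4 + 36 + 12)*210 = 44*210 = 9240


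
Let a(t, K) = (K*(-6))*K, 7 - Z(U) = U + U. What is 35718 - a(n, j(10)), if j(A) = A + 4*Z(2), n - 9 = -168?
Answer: 38622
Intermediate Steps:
n = -159 (n = 9 - 168 = -159)
Z(U) = 7 - 2*U (Z(U) = 7 - (U + U) = 7 - 2*U)
j(A) = 12 + A (j(A) = A + 4*(7 - 2*2) = A + 4*(7 - 4) = A + 4*3 = A + 12 = 12 + A)
a(t, K) = -6*K² (a(t, K) = (-6*K)*K = -6*K²)
35718 - a(n, j(10)) = 35718 - (-6)*(12 + 10)² = 35718 - (-6)*22² = 35718 - (-6)*484 = 35718 - 1*(-2904) = 35718 + 2904 = 38622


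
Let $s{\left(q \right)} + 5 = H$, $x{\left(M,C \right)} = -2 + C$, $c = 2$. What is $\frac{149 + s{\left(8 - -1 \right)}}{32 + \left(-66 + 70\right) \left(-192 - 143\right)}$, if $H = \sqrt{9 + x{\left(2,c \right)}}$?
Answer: $- \frac{49}{436} \approx -0.11239$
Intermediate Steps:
$H = 3$ ($H = \sqrt{9 + \left(-2 + 2\right)} = \sqrt{9 + 0} = \sqrt{9} = 3$)
$s{\left(q \right)} = -2$ ($s{\left(q \right)} = -5 + 3 = -2$)
$\frac{149 + s{\left(8 - -1 \right)}}{32 + \left(-66 + 70\right) \left(-192 - 143\right)} = \frac{149 - 2}{32 + \left(-66 + 70\right) \left(-192 - 143\right)} = \frac{147}{32 + 4 \left(-335\right)} = \frac{147}{32 - 1340} = \frac{147}{-1308} = 147 \left(- \frac{1}{1308}\right) = - \frac{49}{436}$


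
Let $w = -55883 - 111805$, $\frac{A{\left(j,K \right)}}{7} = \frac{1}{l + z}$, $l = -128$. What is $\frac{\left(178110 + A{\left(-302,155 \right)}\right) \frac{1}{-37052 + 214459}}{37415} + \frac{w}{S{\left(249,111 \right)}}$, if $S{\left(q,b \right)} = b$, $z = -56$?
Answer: $- \frac{68267664740477299}{45189345217240} \approx -1510.7$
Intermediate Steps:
$A{\left(j,K \right)} = - \frac{7}{184}$ ($A{\left(j,K \right)} = \frac{7}{-128 - 56} = \frac{7}{-184} = 7 \left(- \frac{1}{184}\right) = - \frac{7}{184}$)
$w = -167688$ ($w = -55883 - 111805 = -167688$)
$\frac{\left(178110 + A{\left(-302,155 \right)}\right) \frac{1}{-37052 + 214459}}{37415} + \frac{w}{S{\left(249,111 \right)}} = \frac{\left(178110 - \frac{7}{184}\right) \frac{1}{-37052 + 214459}}{37415} - \frac{167688}{111} = \frac{32772233}{184 \cdot 177407} \cdot \frac{1}{37415} - \frac{55896}{37} = \frac{32772233}{184} \cdot \frac{1}{177407} \cdot \frac{1}{37415} - \frac{55896}{37} = \frac{32772233}{32642888} \cdot \frac{1}{37415} - \frac{55896}{37} = \frac{32772233}{1221333654520} - \frac{55896}{37} = - \frac{68267664740477299}{45189345217240}$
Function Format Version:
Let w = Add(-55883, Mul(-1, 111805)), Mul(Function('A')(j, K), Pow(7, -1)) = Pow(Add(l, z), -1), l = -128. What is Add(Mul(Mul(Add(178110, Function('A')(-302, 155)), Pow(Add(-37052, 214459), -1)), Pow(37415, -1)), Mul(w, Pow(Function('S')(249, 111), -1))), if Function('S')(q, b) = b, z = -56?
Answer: Rational(-68267664740477299, 45189345217240) ≈ -1510.7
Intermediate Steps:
Function('A')(j, K) = Rational(-7, 184) (Function('A')(j, K) = Mul(7, Pow(Add(-128, -56), -1)) = Mul(7, Pow(-184, -1)) = Mul(7, Rational(-1, 184)) = Rational(-7, 184))
w = -167688 (w = Add(-55883, -111805) = -167688)
Add(Mul(Mul(Add(178110, Function('A')(-302, 155)), Pow(Add(-37052, 214459), -1)), Pow(37415, -1)), Mul(w, Pow(Function('S')(249, 111), -1))) = Add(Mul(Mul(Add(178110, Rational(-7, 184)), Pow(Add(-37052, 214459), -1)), Pow(37415, -1)), Mul(-167688, Pow(111, -1))) = Add(Mul(Mul(Rational(32772233, 184), Pow(177407, -1)), Rational(1, 37415)), Mul(-167688, Rational(1, 111))) = Add(Mul(Mul(Rational(32772233, 184), Rational(1, 177407)), Rational(1, 37415)), Rational(-55896, 37)) = Add(Mul(Rational(32772233, 32642888), Rational(1, 37415)), Rational(-55896, 37)) = Add(Rational(32772233, 1221333654520), Rational(-55896, 37)) = Rational(-68267664740477299, 45189345217240)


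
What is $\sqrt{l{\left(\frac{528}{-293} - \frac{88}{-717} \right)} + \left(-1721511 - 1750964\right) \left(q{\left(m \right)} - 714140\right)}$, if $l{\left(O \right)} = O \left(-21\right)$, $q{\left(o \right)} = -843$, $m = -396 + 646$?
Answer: $\frac{317 \sqrt{121156679342805317}}{70027} \approx 1.5757 \cdot 10^{6}$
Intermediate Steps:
$m = 250$
$l{\left(O \right)} = - 21 O$
$\sqrt{l{\left(\frac{528}{-293} - \frac{88}{-717} \right)} + \left(-1721511 - 1750964\right) \left(q{\left(m \right)} - 714140\right)} = \sqrt{- 21 \left(\frac{528}{-293} - \frac{88}{-717}\right) + \left(-1721511 - 1750964\right) \left(-843 - 714140\right)} = \sqrt{- 21 \left(528 \left(- \frac{1}{293}\right) - - \frac{88}{717}\right) - -2482760592925} = \sqrt{- 21 \left(- \frac{528}{293} + \frac{88}{717}\right) + 2482760592925} = \sqrt{\left(-21\right) \left(- \frac{352792}{210081}\right) + 2482760592925} = \sqrt{\frac{2469544}{70027} + 2482760592925} = \sqrt{\frac{173860276043228519}{70027}} = \frac{317 \sqrt{121156679342805317}}{70027}$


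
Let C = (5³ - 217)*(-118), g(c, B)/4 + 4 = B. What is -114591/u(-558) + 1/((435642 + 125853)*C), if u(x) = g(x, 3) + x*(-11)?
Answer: -349249860799193/18695173671240 ≈ -18.681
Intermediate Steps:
g(c, B) = -16 + 4*B
u(x) = -4 - 11*x (u(x) = (-16 + 4*3) + x*(-11) = (-16 + 12) - 11*x = -4 - 11*x)
C = 10856 (C = (125 - 217)*(-118) = -92*(-118) = 10856)
-114591/u(-558) + 1/((435642 + 125853)*C) = -114591/(-4 - 11*(-558)) + 1/((435642 + 125853)*10856) = -114591/(-4 + 6138) + (1/10856)/561495 = -114591/6134 + (1/561495)*(1/10856) = -114591*1/6134 + 1/6095589720 = -114591/6134 + 1/6095589720 = -349249860799193/18695173671240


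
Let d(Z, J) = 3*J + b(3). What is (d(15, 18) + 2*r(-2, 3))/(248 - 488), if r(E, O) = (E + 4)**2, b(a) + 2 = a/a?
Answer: -61/240 ≈ -0.25417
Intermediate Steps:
b(a) = -1 (b(a) = -2 + a/a = -2 + 1 = -1)
r(E, O) = (4 + E)**2
d(Z, J) = -1 + 3*J (d(Z, J) = 3*J - 1 = -1 + 3*J)
(d(15, 18) + 2*r(-2, 3))/(248 - 488) = ((-1 + 3*18) + 2*(4 - 2)**2)/(248 - 488) = ((-1 + 54) + 2*2**2)/(-240) = (53 + 2*4)*(-1/240) = (53 + 8)*(-1/240) = 61*(-1/240) = -61/240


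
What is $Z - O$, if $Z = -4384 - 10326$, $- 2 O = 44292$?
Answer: $7436$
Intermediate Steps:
$O = -22146$ ($O = \left(- \frac{1}{2}\right) 44292 = -22146$)
$Z = -14710$
$Z - O = -14710 - -22146 = -14710 + 22146 = 7436$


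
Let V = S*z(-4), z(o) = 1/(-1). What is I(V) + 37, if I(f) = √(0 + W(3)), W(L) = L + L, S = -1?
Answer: 37 + √6 ≈ 39.449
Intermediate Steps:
z(o) = -1
W(L) = 2*L
V = 1 (V = -1*(-1) = 1)
I(f) = √6 (I(f) = √(0 + 2*3) = √(0 + 6) = √6)
I(V) + 37 = √6 + 37 = 37 + √6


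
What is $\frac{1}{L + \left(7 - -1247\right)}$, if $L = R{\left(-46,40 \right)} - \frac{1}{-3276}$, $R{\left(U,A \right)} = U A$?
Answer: $- \frac{3276}{1919735} \approx -0.0017065$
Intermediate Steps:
$R{\left(U,A \right)} = A U$
$L = - \frac{6027839}{3276}$ ($L = 40 \left(-46\right) - \frac{1}{-3276} = -1840 - - \frac{1}{3276} = -1840 + \frac{1}{3276} = - \frac{6027839}{3276} \approx -1840.0$)
$\frac{1}{L + \left(7 - -1247\right)} = \frac{1}{- \frac{6027839}{3276} + \left(7 - -1247\right)} = \frac{1}{- \frac{6027839}{3276} + \left(7 + 1247\right)} = \frac{1}{- \frac{6027839}{3276} + 1254} = \frac{1}{- \frac{1919735}{3276}} = - \frac{3276}{1919735}$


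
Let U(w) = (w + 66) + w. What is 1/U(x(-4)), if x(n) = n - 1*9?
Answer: 1/40 ≈ 0.025000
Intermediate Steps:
x(n) = -9 + n (x(n) = n - 9 = -9 + n)
U(w) = 66 + 2*w (U(w) = (66 + w) + w = 66 + 2*w)
1/U(x(-4)) = 1/(66 + 2*(-9 - 4)) = 1/(66 + 2*(-13)) = 1/(66 - 26) = 1/40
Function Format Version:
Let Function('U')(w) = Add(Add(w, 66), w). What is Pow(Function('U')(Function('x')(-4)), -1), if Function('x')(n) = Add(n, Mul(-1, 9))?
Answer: Rational(1, 40) ≈ 0.025000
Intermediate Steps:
Function('x')(n) = Add(-9, n) (Function('x')(n) = Add(n, -9) = Add(-9, n))
Function('U')(w) = Add(66, Mul(2, w)) (Function('U')(w) = Add(Add(66, w), w) = Add(66, Mul(2, w)))
Pow(Function('U')(Function('x')(-4)), -1) = Pow(Add(66, Mul(2, Add(-9, -4))), -1) = Pow(Add(66, Mul(2, -13)), -1) = Pow(Add(66, -26), -1) = Pow(40, -1) = Rational(1, 40)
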